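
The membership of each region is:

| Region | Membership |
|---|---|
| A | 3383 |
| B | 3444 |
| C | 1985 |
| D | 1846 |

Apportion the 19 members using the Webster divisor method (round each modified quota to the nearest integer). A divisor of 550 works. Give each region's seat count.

With modified divisor 550: modified quotas A 6.151, B 6.262, C 3.609, D 3.356.
Rounding to the nearest integer: A 6, B 6, C 4, D 3 (total 19).

A 6, B 6, C 4, D 3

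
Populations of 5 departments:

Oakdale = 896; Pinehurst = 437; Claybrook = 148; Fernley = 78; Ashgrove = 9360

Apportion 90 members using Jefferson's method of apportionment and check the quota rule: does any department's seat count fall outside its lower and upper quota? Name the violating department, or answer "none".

Standard quotas: Oakdale 7.385, Pinehurst 3.602, Claybrook 1.220, Fernley 0.643, Ashgrove 77.150.
Jefferson allocation: Oakdale 7, Pinehurst 3, Claybrook 1, Fernley 0, Ashgrove 79.
Ashgrove has quota 77.150 (lower 77, upper 78) but receives 79 — outside the quota interval.

Ashgrove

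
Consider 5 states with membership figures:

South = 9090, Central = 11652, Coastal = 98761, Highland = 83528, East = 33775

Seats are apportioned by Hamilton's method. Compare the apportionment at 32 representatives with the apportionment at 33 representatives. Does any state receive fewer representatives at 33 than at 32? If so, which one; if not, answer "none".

Central

At 32 seats: South 1, Central 2, Coastal 13, Highland 11, East 5.
At 33 seats: South 1, Central 1, Coastal 14, Highland 12, East 5.
Central drops from 2 to 1.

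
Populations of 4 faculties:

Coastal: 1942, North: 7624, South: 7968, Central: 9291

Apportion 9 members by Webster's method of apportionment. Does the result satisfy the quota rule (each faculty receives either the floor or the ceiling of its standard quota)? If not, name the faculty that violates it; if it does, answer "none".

none

Standard quotas: Coastal 0.652, North 2.558, South 2.673, Central 3.117.
Webster allocation: Coastal 1, North 2, South 3, Central 3.
Every allocation lies between the lower and upper quota.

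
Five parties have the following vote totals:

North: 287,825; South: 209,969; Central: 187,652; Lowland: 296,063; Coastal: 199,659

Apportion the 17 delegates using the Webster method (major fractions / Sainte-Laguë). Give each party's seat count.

Standard divisor 1181168/17 ≈ 69480.471; standard quotas: North 4.143, South 3.022, Central 2.701, Lowland 4.261, Coastal 2.874.
Rounding to the nearest integer gives North 4, South 3, Central 3, Lowland 4, Coastal 3 — total 17, matching the house size, so no adjustment is needed.

North 4, South 3, Central 3, Lowland 4, Coastal 3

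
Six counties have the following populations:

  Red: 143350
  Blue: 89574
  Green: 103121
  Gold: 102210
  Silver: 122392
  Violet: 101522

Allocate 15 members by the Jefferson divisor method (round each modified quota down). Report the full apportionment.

Red=4, Blue=2, Green=2, Gold=2, Silver=3, Violet=2

Standard divisor 662169/15 ≈ 44144.6; standard quotas: Red 3.247, Blue 2.029, Green 2.336, Gold 2.315, Silver 2.773, Violet 2.300.
Rounding down gives 3, 2, 2, 2, 2, 2 = 13 seats, so the divisor must be adjusted.
With modified divisor 35100: modified quotas Red 4.084, Blue 2.552, Green 2.938, Gold 2.912, Silver 3.487, Violet 2.892.
Rounding down: Red 4, Blue 2, Green 2, Gold 2, Silver 3, Violet 2 (total 15).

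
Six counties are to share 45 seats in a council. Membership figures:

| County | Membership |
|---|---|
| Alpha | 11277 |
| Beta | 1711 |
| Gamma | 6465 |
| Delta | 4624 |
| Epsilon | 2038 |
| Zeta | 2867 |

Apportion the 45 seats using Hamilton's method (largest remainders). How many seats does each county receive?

Standard divisor: 28982 ÷ 45 ≈ 644.044.
Standard quotas: Alpha 17.5097, Beta 2.6566, Gamma 10.0381, Delta 7.1796, Epsilon 3.1644, Zeta 4.4516.
Lower quotas: Alpha 17, Beta 2, Gamma 10, Delta 7, Epsilon 3, Zeta 4 (sum 43, leaving 2 seats).
Remainders in descending order: Beta 0.6566, Alpha 0.5097, Zeta 0.4516, Delta 0.1796, Epsilon 0.1644, Gamma 0.0381.
The surplus seats go to Beta, Alpha.

Alpha 18, Beta 3, Gamma 10, Delta 7, Epsilon 3, Zeta 4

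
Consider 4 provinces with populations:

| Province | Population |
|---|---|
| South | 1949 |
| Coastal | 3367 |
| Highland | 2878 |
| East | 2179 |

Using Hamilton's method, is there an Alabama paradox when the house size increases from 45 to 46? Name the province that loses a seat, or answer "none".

none

At 45 seats: South 8, Coastal 15, Highland 13, East 9.
At 46 seats: South 8, Coastal 15, Highland 13, East 10.
No province's allocation decreased.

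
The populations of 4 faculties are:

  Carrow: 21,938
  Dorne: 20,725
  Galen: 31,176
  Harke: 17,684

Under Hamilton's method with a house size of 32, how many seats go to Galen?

The standard divisor is 91523/32 ≈ 2860.094.
Standard quotas: Carrow 7.6704, Dorne 7.2463, Galen 10.9003, Harke 6.1830.
Lower quotas: Carrow 7, Dorne 7, Galen 10, Harke 6 (sum 30, leaving 2 seats).
Remainders in descending order: Galen 0.9003, Carrow 0.6704, Dorne 0.2463, Harke 0.1830.
The surplus seats go to Galen, Carrow.
Galen receives 11.

11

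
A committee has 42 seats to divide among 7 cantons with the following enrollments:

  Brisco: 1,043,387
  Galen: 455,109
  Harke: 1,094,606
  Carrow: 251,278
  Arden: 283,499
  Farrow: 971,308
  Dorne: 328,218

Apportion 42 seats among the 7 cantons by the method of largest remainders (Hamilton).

The standard divisor is 4427405/42 ≈ 105414.405.
Standard quotas: Brisco 9.8980, Galen 4.3173, Harke 10.3838, Carrow 2.3837, Arden 2.6894, Farrow 9.2142, Dorne 3.1136.
Lower quotas: Brisco 9, Galen 4, Harke 10, Carrow 2, Arden 2, Farrow 9, Dorne 3 (sum 39, leaving 3 seats).
Remainders in descending order: Brisco 0.8980, Arden 0.6894, Harke 0.3838, Carrow 0.3837, Galen 0.3173, Farrow 0.2142, Dorne 0.1136.
Largest remainders: Brisco, Arden, Harke receive the extra seats.

Brisco 10; Galen 4; Harke 11; Carrow 2; Arden 3; Farrow 9; Dorne 3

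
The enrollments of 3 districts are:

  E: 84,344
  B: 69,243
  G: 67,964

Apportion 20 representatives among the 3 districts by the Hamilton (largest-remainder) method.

The standard divisor is 221551/20 ≈ 11077.55.
Standard quotas: E 7.6140, B 6.2508, G 6.1353.
Lower quotas: E 7, B 6, G 6 (sum 19, leaving 1 seat).
Remainders in descending order: E 0.6140, B 0.2508, G 0.1353.
The surplus seat goes to E.

E 8; B 6; G 6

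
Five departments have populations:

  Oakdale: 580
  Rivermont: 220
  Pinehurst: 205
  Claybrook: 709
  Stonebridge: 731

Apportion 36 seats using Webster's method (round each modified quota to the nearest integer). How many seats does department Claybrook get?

10

Standard divisor 2445/36 ≈ 67.917; standard quotas: Oakdale 8.540, Rivermont 3.239, Pinehurst 3.018, Claybrook 10.439, Stonebridge 10.763.
Rounding to the nearest integer gives Oakdale 9, Rivermont 3, Pinehurst 3, Claybrook 10, Stonebridge 11 — total 36, matching the house size, so no adjustment is needed.
Claybrook receives 10.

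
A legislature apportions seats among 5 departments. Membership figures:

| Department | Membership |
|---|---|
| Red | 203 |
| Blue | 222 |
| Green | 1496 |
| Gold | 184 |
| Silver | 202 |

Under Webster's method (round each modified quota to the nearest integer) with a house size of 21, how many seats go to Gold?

2

Standard divisor 2307/21 ≈ 109.857; standard quotas: Red 1.848, Blue 2.021, Green 13.618, Gold 1.675, Silver 1.839.
Rounding to the nearest integer gives 2, 2, 14, 2, 2 = 22 seats, so the divisor must be adjusted.
With modified divisor 115: modified quotas Red 1.765, Blue 1.930, Green 13.009, Gold 1.600, Silver 1.757.
Rounding to the nearest integer: Red 2, Blue 2, Green 13, Gold 2, Silver 2 (total 21).
Gold receives 2.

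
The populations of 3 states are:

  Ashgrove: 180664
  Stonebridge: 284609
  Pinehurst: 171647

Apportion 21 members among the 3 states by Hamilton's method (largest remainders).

Ashgrove 6, Stonebridge 9, Pinehurst 6

Total 636920; standard divisor 636920/21 ≈ 30329.524.
Standard quotas: Ashgrove 5.9567, Stonebridge 9.3839, Pinehurst 5.6594.
Lower quotas: Ashgrove 5, Stonebridge 9, Pinehurst 5 (sum 19, leaving 2 seats).
Remainders in descending order: Ashgrove 0.9567, Pinehurst 0.6594, Stonebridge 0.3839.
The surplus seats go to Ashgrove, Pinehurst.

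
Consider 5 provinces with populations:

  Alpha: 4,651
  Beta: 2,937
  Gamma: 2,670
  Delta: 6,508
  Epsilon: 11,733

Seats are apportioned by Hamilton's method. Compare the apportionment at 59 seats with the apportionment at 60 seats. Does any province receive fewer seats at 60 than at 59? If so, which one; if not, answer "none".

Gamma

At 59 seats: Alpha 10, Beta 6, Gamma 6, Delta 13, Epsilon 24.
At 60 seats: Alpha 10, Beta 6, Gamma 5, Delta 14, Epsilon 25.
Gamma drops from 6 to 5.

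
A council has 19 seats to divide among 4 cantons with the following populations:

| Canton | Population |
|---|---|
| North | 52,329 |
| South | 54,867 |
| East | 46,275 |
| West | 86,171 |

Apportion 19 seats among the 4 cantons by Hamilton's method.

North 4; South 4; East 4; West 7

The standard divisor is 239642/19 ≈ 12612.737.
Standard quotas: North 4.1489, South 4.3501, East 3.6689, West 6.8321.
Lower quotas: North 4, South 4, East 3, West 6 (sum 17, leaving 2 seats).
Remainders in descending order: West 0.8321, East 0.6689, South 0.3501, North 0.1489.
Largest remainders: West, East receive the extra seats.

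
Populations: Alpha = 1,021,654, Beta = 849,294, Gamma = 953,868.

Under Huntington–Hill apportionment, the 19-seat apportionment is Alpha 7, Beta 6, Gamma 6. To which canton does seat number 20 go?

Priority for the next seat is population ÷ (√(s·(s+1))).
Priorities: Alpha 136524.258, Beta 131048.909, Gamma 147185.028.
Highest priority: Gamma.

Gamma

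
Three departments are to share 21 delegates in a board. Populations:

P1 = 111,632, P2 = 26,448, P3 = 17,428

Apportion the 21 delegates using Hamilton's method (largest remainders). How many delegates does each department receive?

Total 155508; standard divisor 155508/21 ≈ 7405.143.
Standard quotas: P1 15.0749, P2 3.5716, P3 2.3535.
Lower quotas: P1 15, P2 3, P3 2 (sum 20, leaving 1 seat).
Remainders in descending order: P2 0.5716, P3 0.3535, P1 0.0749.
The surplus seat goes to P2.

P1: 15, P2: 4, P3: 2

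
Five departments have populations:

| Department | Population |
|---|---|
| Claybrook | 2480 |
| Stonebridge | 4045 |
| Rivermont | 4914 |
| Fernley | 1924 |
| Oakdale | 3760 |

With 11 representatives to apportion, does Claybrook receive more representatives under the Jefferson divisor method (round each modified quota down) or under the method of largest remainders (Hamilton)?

Hamilton

Jefferson: Claybrook 1, Stonebridge 3, Rivermont 3, Fernley 1, Oakdale 3.
Hamilton: Claybrook 2, Stonebridge 3, Rivermont 3, Fernley 1, Oakdale 2.
Claybrook gets 1 under Jefferson and 2 under Hamilton.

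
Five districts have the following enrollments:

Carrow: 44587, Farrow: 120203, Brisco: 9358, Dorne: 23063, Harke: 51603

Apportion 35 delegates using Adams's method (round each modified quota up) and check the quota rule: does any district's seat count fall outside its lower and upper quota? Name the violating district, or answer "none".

Standard quotas: Carrow 6.272, Farrow 16.909, Brisco 1.316, Dorne 3.244, Harke 7.259.
Adams allocation: Carrow 6, Farrow 16, Brisco 2, Dorne 4, Harke 7.
Every allocation lies between the lower and upper quota.

none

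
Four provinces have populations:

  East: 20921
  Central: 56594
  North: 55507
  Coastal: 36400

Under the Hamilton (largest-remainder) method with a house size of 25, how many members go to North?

Standard divisor: 169422 ÷ 25 ≈ 6776.88.
Standard quotas: East 3.0871, Central 8.3510, North 8.1906, Coastal 5.3712.
Lower quotas: East 3, Central 8, North 8, Coastal 5 (sum 24, leaving 1 seat).
Remainders in descending order: Coastal 0.3712, Central 0.3510, North 0.1906, East 0.0871.
The surplus seat goes to Coastal.
North receives 8.

8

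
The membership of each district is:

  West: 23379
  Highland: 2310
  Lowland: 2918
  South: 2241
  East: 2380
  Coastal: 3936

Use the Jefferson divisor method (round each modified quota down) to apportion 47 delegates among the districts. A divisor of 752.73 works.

With modified divisor 752.73: modified quotas West 31.059, Highland 3.069, Lowland 3.877, South 2.977, East 3.162, Coastal 5.229.
Rounding down: West 31, Highland 3, Lowland 3, South 2, East 3, Coastal 5 (total 47).

West=31, Highland=3, Lowland=3, South=2, East=3, Coastal=5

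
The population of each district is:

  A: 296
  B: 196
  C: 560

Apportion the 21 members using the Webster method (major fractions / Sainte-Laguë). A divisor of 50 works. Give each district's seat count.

A=6, B=4, C=11

With modified divisor 50: modified quotas A 5.920, B 3.920, C 11.200.
Rounding to the nearest integer: A 6, B 4, C 11 (total 21).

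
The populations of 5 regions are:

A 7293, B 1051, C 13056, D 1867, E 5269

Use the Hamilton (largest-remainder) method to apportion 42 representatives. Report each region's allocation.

A: 11, B: 1, C: 19, D: 3, E: 8

The standard divisor is 28536/42 ≈ 679.429.
Standard quotas: A 10.7340, B 1.5469, C 19.2161, D 2.7479, E 7.7550.
Lower quotas: A 10, B 1, C 19, D 2, E 7 (sum 39, leaving 3 seats).
Remainders in descending order: E 0.7550, D 0.7479, A 0.7340, B 0.5469, C 0.2161.
Largest remainders: E, D, A receive the extra seats.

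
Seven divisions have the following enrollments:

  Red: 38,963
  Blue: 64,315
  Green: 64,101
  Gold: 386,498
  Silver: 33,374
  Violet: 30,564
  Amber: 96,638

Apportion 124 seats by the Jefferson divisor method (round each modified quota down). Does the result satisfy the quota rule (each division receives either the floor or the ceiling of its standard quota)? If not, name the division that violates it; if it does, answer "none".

Gold

Standard quotas: Red 6.762, Blue 11.162, Green 11.125, Gold 67.080, Silver 5.792, Violet 5.305, Amber 16.772.
Jefferson allocation: Red 6, Blue 11, Green 11, Gold 69, Silver 5, Violet 5, Amber 17.
Gold has quota 67.080 (lower 67, upper 68) but receives 69 — outside the quota interval.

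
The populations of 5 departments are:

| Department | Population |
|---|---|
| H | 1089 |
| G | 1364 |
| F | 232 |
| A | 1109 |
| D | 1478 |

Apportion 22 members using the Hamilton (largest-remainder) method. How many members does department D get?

Standard divisor: 5272 ÷ 22 ≈ 239.636.
Standard quotas: H 4.544, G 5.692, F 0.968, A 4.628, D 6.168.
Lower quotas: H 4, G 5, F 0, A 4, D 6 (sum 19, leaving 3 seats).
Remainders in descending order: F 0.968, G 0.692, A 0.628, H 0.544, D 0.168.
Largest remainders: F, G, A receive the extra seats.
D receives 6.

6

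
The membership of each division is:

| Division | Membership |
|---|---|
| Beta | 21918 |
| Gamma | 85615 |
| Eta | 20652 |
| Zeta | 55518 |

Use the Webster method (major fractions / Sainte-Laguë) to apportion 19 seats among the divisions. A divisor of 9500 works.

Beta: 2, Gamma: 9, Eta: 2, Zeta: 6

With modified divisor 9500: modified quotas Beta 2.307, Gamma 9.012, Eta 2.174, Zeta 5.844.
Rounding to the nearest integer: Beta 2, Gamma 9, Eta 2, Zeta 6 (total 19).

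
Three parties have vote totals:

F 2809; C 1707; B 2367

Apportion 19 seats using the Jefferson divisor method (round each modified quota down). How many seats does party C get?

Standard divisor 6883/19 ≈ 362.263; standard quotas: F 7.754, C 4.712, B 6.534.
Rounding down gives 7, 4, 6 = 17 seats, so the divisor must be adjusted.
With modified divisor 340: modified quotas F 8.262, C 5.021, B 6.962.
Rounding down: F 8, C 5, B 6 (total 19).
C receives 5.

5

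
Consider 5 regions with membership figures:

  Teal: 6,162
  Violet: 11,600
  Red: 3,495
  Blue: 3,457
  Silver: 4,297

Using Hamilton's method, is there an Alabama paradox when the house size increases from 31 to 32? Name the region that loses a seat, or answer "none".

At 31 seats: Teal 6, Violet 12, Red 4, Blue 4, Silver 5.
At 32 seats: Teal 7, Violet 13, Red 4, Blue 4, Silver 4.
Silver drops from 5 to 4.

Silver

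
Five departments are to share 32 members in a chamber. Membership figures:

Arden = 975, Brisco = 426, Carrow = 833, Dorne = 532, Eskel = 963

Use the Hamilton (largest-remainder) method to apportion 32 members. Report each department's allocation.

Total 3729; standard divisor 3729/32 ≈ 116.531.
Standard quotas: Arden 8.367, Brisco 3.656, Carrow 7.148, Dorne 4.565, Eskel 8.264.
Lower quotas: Arden 8, Brisco 3, Carrow 7, Dorne 4, Eskel 8 (sum 30, leaving 2 seats).
Remainders in descending order: Brisco 0.656, Dorne 0.565, Arden 0.367, Eskel 0.264, Carrow 0.148.
Largest remainders: Brisco, Dorne receive the extra seats.

Arden 8; Brisco 4; Carrow 7; Dorne 5; Eskel 8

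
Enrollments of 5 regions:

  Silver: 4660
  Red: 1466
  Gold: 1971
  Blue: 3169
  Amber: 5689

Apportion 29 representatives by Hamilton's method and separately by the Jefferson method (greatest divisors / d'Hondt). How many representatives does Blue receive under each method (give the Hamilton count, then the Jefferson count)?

Hamilton: Silver 8, Red 3, Gold 3, Blue 5, Amber 10.
Jefferson: Silver 8, Red 2, Gold 3, Blue 6, Amber 10.
Blue gets 5 under Hamilton and 6 under Jefferson.

5 and 6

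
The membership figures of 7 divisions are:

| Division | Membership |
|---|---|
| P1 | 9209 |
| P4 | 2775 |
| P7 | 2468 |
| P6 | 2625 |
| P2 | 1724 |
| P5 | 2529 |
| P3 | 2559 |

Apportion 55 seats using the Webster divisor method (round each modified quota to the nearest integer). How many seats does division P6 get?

Standard divisor 23889/55 ≈ 434.345; standard quotas: P1 21.202, P4 6.389, P7 5.682, P6 6.044, P2 3.969, P5 5.823, P3 5.892.
Rounding to the nearest integer gives P1 21, P4 6, P7 6, P6 6, P2 4, P5 6, P3 6 — total 55, matching the house size, so no adjustment is needed.
P6 receives 6.

6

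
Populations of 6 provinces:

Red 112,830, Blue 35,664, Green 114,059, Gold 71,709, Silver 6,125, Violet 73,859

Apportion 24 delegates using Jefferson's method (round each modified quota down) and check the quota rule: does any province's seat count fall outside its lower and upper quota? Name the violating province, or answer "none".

Standard quotas: Red 6.537, Blue 2.066, Green 6.608, Gold 4.155, Silver 0.355, Violet 4.279.
Jefferson allocation: Red 7, Blue 2, Green 7, Gold 4, Silver 0, Violet 4.
Every allocation lies between the lower and upper quota.

none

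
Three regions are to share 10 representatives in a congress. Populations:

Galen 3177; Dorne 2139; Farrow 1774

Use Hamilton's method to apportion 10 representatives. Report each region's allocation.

Galen 4, Dorne 3, Farrow 3

Total 7090; standard divisor 7090/10 = 709.
Standard quotas: Galen 4.481, Dorne 3.017, Farrow 2.502.
Lower quotas: Galen 4, Dorne 3, Farrow 2 (sum 9, leaving 1 seat).
Remainders in descending order: Farrow 0.502, Galen 0.481, Dorne 0.017.
The surplus seat goes to Farrow.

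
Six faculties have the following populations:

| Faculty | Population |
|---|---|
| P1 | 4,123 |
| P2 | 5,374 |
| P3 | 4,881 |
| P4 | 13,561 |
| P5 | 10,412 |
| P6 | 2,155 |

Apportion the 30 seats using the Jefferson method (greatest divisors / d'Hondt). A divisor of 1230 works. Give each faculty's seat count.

With modified divisor 1230: modified quotas P1 3.352, P2 4.369, P3 3.968, P4 11.025, P5 8.465, P6 1.752.
Rounding down: P1 3, P2 4, P3 3, P4 11, P5 8, P6 1 (total 30).

P1 3, P2 4, P3 3, P4 11, P5 8, P6 1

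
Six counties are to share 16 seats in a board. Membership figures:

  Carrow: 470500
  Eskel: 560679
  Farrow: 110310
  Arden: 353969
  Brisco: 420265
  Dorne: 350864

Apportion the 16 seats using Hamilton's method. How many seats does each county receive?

Carrow 3; Eskel 4; Farrow 1; Arden 3; Brisco 3; Dorne 2

The standard divisor is 2266587/16 ≈ 141661.688.
Standard quotas: Carrow 3.3213, Eskel 3.9579, Farrow 0.7787, Arden 2.4987, Brisco 2.9667, Dorne 2.4768.
Lower quotas: Carrow 3, Eskel 3, Farrow 0, Arden 2, Brisco 2, Dorne 2 (sum 12, leaving 4 seats).
Remainders in descending order: Brisco 0.9667, Eskel 0.9579, Farrow 0.7787, Arden 0.4987, Dorne 0.4768, Carrow 0.3213.
Largest remainders: Brisco, Eskel, Farrow, Arden receive the extra seats.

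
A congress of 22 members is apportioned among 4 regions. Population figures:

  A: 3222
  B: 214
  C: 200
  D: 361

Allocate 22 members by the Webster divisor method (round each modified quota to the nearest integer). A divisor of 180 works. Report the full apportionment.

A 18, B 1, C 1, D 2

With modified divisor 180: modified quotas A 17.900, B 1.189, C 1.111, D 2.006.
Rounding to the nearest integer: A 18, B 1, C 1, D 2 (total 22).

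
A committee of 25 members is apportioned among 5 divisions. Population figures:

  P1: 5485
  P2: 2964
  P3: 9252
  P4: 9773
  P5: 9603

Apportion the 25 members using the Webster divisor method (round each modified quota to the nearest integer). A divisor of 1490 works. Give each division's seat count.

P1=4, P2=2, P3=6, P4=7, P5=6

With modified divisor 1490: modified quotas P1 3.681, P2 1.989, P3 6.209, P4 6.559, P5 6.445.
Rounding to the nearest integer: P1 4, P2 2, P3 6, P4 7, P5 6 (total 25).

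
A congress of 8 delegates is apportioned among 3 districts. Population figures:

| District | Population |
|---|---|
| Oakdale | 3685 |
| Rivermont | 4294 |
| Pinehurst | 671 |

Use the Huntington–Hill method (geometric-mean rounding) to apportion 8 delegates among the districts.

With divisor 1152: modified quotas Oakdale 3.199, Rivermont 3.727, Pinehurst 0.582.
Geometric-mean thresholds: Oakdale √(3·4)=3.464, Rivermont √(3·4)=3.464, Pinehurst (min 1).
Each quota rounded against its threshold gives Oakdale 3, Rivermont 4, Pinehurst 1 (total 8).

Oakdale=3, Rivermont=4, Pinehurst=1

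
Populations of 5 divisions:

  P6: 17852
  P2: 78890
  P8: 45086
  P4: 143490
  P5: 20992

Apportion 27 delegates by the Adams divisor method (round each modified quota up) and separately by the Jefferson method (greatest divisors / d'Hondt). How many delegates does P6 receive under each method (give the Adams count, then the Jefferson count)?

2 and 1

Adams: P6 2, P2 7, P8 4, P4 12, P5 2.
Jefferson: P6 1, P2 7, P8 4, P4 13, P5 2.
P6 gets 2 under Adams and 1 under Jefferson.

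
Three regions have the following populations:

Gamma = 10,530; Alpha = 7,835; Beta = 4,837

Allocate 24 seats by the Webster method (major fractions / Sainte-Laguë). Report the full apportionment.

Gamma 11; Alpha 8; Beta 5

Standard divisor 23202/24 ≈ 966.75; standard quotas: Gamma 10.892, Alpha 8.104, Beta 5.003.
Rounding to the nearest integer gives Gamma 11, Alpha 8, Beta 5 — total 24, matching the house size, so no adjustment is needed.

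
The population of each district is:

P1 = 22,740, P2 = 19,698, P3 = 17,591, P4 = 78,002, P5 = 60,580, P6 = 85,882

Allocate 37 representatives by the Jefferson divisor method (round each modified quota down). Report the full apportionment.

Standard divisor 284493/37 ≈ 7689; standard quotas: P1 2.957, P2 2.562, P3 2.288, P4 10.145, P5 7.879, P6 11.169.
Rounding down gives 2, 2, 2, 10, 7, 11 = 34 seats, so the divisor must be adjusted.
With modified divisor 7120: modified quotas P1 3.194, P2 2.767, P3 2.471, P4 10.955, P5 8.508, P6 12.062.
Rounding down: P1 3, P2 2, P3 2, P4 10, P5 8, P6 12 (total 37).

P1: 3, P2: 2, P3: 2, P4: 10, P5: 8, P6: 12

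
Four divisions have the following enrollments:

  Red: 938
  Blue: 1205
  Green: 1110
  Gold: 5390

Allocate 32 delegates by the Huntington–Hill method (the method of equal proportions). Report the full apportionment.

With divisor 270: modified quotas Red 3.474, Blue 4.463, Green 4.111, Gold 19.963.
Geometric-mean thresholds: Red √(3·4)=3.464, Blue √(4·5)=4.472, Green √(4·5)=4.472, Gold √(19·20)=19.494.
Each quota rounded against its threshold gives Red 4, Blue 4, Green 4, Gold 20 (total 32).

Red: 4, Blue: 4, Green: 4, Gold: 20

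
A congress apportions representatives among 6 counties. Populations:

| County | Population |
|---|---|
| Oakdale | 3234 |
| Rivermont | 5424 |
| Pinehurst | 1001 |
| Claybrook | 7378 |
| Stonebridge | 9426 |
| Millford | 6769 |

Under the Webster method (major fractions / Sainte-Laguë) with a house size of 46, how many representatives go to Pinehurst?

1

Standard divisor 33232/46 ≈ 722.435; standard quotas: Oakdale 4.477, Rivermont 7.508, Pinehurst 1.386, Claybrook 10.213, Stonebridge 13.048, Millford 9.370.
Rounding to the nearest integer gives 4, 8, 1, 10, 13, 9 = 45 seats, so the divisor must be adjusted.
With modified divisor 714.37: modified quotas Oakdale 4.527, Rivermont 7.593, Pinehurst 1.401, Claybrook 10.328, Stonebridge 13.195, Millford 9.475.
Rounding to the nearest integer: Oakdale 5, Rivermont 8, Pinehurst 1, Claybrook 10, Stonebridge 13, Millford 9 (total 46).
Pinehurst receives 1.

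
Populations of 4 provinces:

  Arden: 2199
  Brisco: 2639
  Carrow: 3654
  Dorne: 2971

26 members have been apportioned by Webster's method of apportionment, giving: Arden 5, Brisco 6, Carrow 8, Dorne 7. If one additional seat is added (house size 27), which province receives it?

Carrow

Priority for the next seat is population ÷ (current seats + 0.5).
Priorities: Arden 399.818, Brisco 406.000, Carrow 429.882, Dorne 396.133.
Highest priority: Carrow.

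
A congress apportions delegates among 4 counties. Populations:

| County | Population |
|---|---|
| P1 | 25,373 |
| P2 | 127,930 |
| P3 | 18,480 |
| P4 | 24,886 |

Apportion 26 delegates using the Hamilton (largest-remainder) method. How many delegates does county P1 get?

3

The standard divisor is 196669/26 ≈ 7564.192.
Standard quotas: P1 3.3544, P2 16.9126, P3 2.4431, P4 3.2900.
Lower quotas: P1 3, P2 16, P3 2, P4 3 (sum 24, leaving 2 seats).
Remainders in descending order: P2 0.9126, P3 0.4431, P1 0.3544, P4 0.2900.
The surplus seats go to P2, P3.
P1 receives 3.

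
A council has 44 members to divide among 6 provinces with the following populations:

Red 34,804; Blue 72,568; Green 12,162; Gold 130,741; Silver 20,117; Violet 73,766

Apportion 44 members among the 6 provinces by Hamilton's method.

Total 344158; standard divisor 344158/44 ≈ 7821.773.
Standard quotas: Red 4.4496, Blue 9.2777, Green 1.5549, Gold 16.7150, Silver 2.5719, Violet 9.4309.
Lower quotas: Red 4, Blue 9, Green 1, Gold 16, Silver 2, Violet 9 (sum 41, leaving 3 seats).
Remainders in descending order: Gold 0.7150, Silver 0.5719, Green 0.5549, Red 0.4496, Violet 0.4309, Blue 0.2777.
Largest remainders: Gold, Silver, Green receive the extra seats.

Red: 4; Blue: 9; Green: 2; Gold: 17; Silver: 3; Violet: 9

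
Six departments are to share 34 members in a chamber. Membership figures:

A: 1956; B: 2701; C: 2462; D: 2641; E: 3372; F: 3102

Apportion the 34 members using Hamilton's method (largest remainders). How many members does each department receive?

A=4, B=6, C=5, D=6, E=7, F=6

Standard divisor: 16234 ÷ 34 ≈ 477.471.
Standard quotas: A 4.097, B 5.657, C 5.156, D 5.531, E 7.062, F 6.497.
Lower quotas: A 4, B 5, C 5, D 5, E 7, F 6 (sum 32, leaving 2 seats).
Remainders in descending order: B 0.657, D 0.531, F 0.497, C 0.156, A 0.097, E 0.062.
Largest remainders: B, D receive the extra seats.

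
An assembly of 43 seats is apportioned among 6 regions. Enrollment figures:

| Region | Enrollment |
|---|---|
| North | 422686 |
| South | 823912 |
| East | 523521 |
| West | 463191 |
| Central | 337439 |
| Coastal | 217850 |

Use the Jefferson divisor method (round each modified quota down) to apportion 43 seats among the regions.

North=7, South=13, East=8, West=7, Central=5, Coastal=3

Standard divisor 2788599/43 ≈ 64851.14; standard quotas: North 6.518, South 12.705, East 8.073, West 7.142, Central 5.203, Coastal 3.359.
Rounding down gives 6, 12, 8, 7, 5, 3 = 41 seats, so the divisor must be adjusted.
With modified divisor 59600: modified quotas North 7.092, South 13.824, East 8.784, West 7.772, Central 5.662, Coastal 3.655.
Rounding down: North 7, South 13, East 8, West 7, Central 5, Coastal 3 (total 43).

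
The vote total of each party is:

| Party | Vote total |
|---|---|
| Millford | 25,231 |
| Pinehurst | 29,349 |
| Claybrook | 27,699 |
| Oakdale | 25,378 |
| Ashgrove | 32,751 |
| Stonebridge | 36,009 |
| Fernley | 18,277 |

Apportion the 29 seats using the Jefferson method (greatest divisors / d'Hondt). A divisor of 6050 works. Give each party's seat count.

With modified divisor 6050: modified quotas Millford 4.170, Pinehurst 4.851, Claybrook 4.578, Oakdale 4.195, Ashgrove 5.413, Stonebridge 5.952, Fernley 3.021.
Rounding down: Millford 4, Pinehurst 4, Claybrook 4, Oakdale 4, Ashgrove 5, Stonebridge 5, Fernley 3 (total 29).

Millford: 4; Pinehurst: 4; Claybrook: 4; Oakdale: 4; Ashgrove: 5; Stonebridge: 5; Fernley: 3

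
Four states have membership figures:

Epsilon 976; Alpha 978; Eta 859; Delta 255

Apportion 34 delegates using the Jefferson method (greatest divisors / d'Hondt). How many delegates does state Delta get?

Standard divisor 3068/34 ≈ 90.235; standard quotas: Epsilon 10.816, Alpha 10.838, Eta 9.520, Delta 2.826.
Rounding down gives 10, 10, 9, 2 = 31 seats, so the divisor must be adjusted.
With modified divisor 85.63: modified quotas Epsilon 11.398, Alpha 11.421, Eta 10.032, Delta 2.978.
Rounding down: Epsilon 11, Alpha 11, Eta 10, Delta 2 (total 34).
Delta receives 2.

2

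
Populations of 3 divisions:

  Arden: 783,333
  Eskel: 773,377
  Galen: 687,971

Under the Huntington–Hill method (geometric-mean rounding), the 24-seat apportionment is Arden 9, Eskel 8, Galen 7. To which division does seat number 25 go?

Galen

Priority for the next seat is population ÷ (√(s·(s+1))).
Priorities: Arden 82570.548, Eskel 91143.354, Galen 91933.992.
Highest priority: Galen.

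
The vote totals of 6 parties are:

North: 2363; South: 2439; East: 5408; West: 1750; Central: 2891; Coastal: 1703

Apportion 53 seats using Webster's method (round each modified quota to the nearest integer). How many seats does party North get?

8

Standard divisor 16554/53 ≈ 312.34; standard quotas: North 7.565, South 7.809, East 17.314, West 5.603, Central 9.256, Coastal 5.452.
Rounding to the nearest integer gives North 8, South 8, East 17, West 6, Central 9, Coastal 5 — total 53, matching the house size, so no adjustment is needed.
North receives 8.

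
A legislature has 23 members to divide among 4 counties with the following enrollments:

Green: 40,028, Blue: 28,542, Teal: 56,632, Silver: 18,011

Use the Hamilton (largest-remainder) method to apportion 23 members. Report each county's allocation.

Green 6, Blue 5, Teal 9, Silver 3

Total 143213; standard divisor 143213/23 ≈ 6226.652.
Standard quotas: Green 6.4285, Blue 4.5838, Teal 9.0951, Silver 2.8926.
Lower quotas: Green 6, Blue 4, Teal 9, Silver 2 (sum 21, leaving 2 seats).
Remainders in descending order: Silver 0.8926, Blue 0.5838, Green 0.4285, Teal 0.0951.
The surplus seats go to Silver, Blue.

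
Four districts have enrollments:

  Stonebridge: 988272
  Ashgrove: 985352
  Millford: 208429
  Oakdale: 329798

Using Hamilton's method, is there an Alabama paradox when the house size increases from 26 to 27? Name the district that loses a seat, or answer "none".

At 26 seats: Stonebridge 10, Ashgrove 10, Millford 2, Oakdale 4.
At 27 seats: Stonebridge 11, Ashgrove 11, Millford 2, Oakdale 3.
Oakdale drops from 4 to 3.

Oakdale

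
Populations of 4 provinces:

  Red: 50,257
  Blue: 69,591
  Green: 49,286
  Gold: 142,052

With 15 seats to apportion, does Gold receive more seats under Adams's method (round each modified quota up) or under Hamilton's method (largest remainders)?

Adams: Red 3, Blue 3, Green 3, Gold 6.
Hamilton: Red 3, Blue 3, Green 2, Gold 7.
Gold gets 6 under Adams and 7 under Hamilton.

Hamilton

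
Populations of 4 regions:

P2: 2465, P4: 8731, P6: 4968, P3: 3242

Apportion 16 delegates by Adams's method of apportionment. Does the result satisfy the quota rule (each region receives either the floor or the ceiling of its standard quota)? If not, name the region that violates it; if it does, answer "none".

none

Standard quotas: P2 2.032, P4 7.199, P6 4.096, P3 2.673.
Adams allocation: P2 2, P4 7, P6 4, P3 3.
Every allocation lies between the lower and upper quota.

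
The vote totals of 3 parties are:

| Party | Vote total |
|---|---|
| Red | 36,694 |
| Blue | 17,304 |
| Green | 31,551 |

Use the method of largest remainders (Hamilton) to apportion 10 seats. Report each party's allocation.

The standard divisor is 85549/10 ≈ 8554.9.
Standard quotas: Red 4.2892, Blue 2.0227, Green 3.6881.
Lower quotas: Red 4, Blue 2, Green 3 (sum 9, leaving 1 seat).
Remainders in descending order: Green 0.6881, Red 0.2892, Blue 0.0227.
Largest remainder: Green receives the extra seat.

Red=4, Blue=2, Green=4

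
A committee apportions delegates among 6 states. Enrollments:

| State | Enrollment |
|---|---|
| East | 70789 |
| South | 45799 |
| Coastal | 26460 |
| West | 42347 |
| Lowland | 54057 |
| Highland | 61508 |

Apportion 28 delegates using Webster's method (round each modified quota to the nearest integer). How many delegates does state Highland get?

Standard divisor 300960/28 ≈ 10748.571; standard quotas: East 6.586, South 4.261, Coastal 2.462, West 3.940, Lowland 5.029, Highland 5.722.
Rounding to the nearest integer gives East 7, South 4, Coastal 2, West 4, Lowland 5, Highland 6 — total 28, matching the house size, so no adjustment is needed.
Highland receives 6.

6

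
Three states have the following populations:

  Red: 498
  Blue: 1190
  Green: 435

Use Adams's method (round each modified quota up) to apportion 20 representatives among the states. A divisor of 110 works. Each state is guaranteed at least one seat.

Red=5, Blue=11, Green=4

With modified divisor 110: modified quotas Red 4.527, Blue 10.818, Green 3.955.
Rounding up: Red 5, Blue 11, Green 4 (total 20).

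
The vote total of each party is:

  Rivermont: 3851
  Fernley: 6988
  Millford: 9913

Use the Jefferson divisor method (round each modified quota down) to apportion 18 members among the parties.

Standard divisor 20752/18 ≈ 1152.889; standard quotas: Rivermont 3.340, Fernley 6.061, Millford 8.598.
Rounding down gives 3, 6, 8 = 17 seats, so the divisor must be adjusted.
With modified divisor 1050: modified quotas Rivermont 3.668, Fernley 6.655, Millford 9.441.
Rounding down: Rivermont 3, Fernley 6, Millford 9 (total 18).

Rivermont: 3, Fernley: 6, Millford: 9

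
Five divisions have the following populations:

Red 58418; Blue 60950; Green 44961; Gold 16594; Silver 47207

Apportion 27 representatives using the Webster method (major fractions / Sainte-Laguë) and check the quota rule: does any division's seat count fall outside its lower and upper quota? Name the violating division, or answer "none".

Standard quotas: Red 6.914, Blue 7.214, Green 5.321, Gold 1.964, Silver 5.587.
Webster allocation: Red 7, Blue 7, Green 5, Gold 2, Silver 6.
Every allocation lies between the lower and upper quota.

none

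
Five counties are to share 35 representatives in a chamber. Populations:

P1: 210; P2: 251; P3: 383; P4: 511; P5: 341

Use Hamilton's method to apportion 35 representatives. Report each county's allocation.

The standard divisor is 1696/35 ≈ 48.457.
Standard quotas: P1 4.334, P2 5.180, P3 7.904, P4 10.545, P5 7.037.
Lower quotas: P1 4, P2 5, P3 7, P4 10, P5 7 (sum 33, leaving 2 seats).
Remainders in descending order: P3 0.904, P4 0.545, P1 0.334, P2 0.180, P5 0.037.
Largest remainders: P3, P4 receive the extra seats.

P1 4; P2 5; P3 8; P4 11; P5 7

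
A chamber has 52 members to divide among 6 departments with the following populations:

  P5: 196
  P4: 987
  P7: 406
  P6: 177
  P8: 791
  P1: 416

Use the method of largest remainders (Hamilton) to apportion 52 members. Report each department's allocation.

Standard divisor: 2973 ÷ 52 ≈ 57.173.
Standard quotas: P5 3.428, P4 17.263, P7 7.101, P6 3.096, P8 13.835, P1 7.276.
Lower quotas: P5 3, P4 17, P7 7, P6 3, P8 13, P1 7 (sum 50, leaving 2 seats).
Remainders in descending order: P8 0.835, P5 0.428, P1 0.276, P4 0.263, P7 0.101, P6 0.096.
The surplus seats go to P8, P5.

P5 4, P4 17, P7 7, P6 3, P8 14, P1 7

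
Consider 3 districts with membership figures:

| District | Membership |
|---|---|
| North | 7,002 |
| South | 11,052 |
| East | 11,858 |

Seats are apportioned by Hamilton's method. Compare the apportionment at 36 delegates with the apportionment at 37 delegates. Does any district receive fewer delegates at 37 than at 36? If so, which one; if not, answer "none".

North

At 36 seats: North 9, South 13, East 14.
At 37 seats: North 8, South 14, East 15.
North drops from 9 to 8.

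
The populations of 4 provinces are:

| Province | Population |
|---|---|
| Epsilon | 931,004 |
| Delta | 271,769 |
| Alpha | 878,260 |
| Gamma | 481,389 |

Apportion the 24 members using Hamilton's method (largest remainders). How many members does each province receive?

Standard divisor: 2562422 ÷ 24 ≈ 106767.583.
Standard quotas: Epsilon 8.7199, Delta 2.5454, Alpha 8.2259, Gamma 4.5088.
Lower quotas: Epsilon 8, Delta 2, Alpha 8, Gamma 4 (sum 22, leaving 2 seats).
Remainders in descending order: Epsilon 0.7199, Delta 0.5454, Gamma 0.5088, Alpha 0.2259.
Largest remainders: Epsilon, Delta receive the extra seats.

Epsilon 9; Delta 3; Alpha 8; Gamma 4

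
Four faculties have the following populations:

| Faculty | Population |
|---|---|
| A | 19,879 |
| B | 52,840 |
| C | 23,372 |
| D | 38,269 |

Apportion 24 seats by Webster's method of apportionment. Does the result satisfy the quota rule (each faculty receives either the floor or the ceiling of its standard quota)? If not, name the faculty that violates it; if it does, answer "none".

none

Standard quotas: A 3.551, B 9.439, C 4.175, D 6.836.
Webster allocation: A 4, B 9, C 4, D 7.
Every allocation lies between the lower and upper quota.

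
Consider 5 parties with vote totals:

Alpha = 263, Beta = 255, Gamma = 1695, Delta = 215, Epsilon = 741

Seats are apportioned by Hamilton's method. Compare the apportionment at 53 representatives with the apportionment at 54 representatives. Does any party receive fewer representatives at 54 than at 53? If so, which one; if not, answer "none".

At 53 seats: Alpha 5, Beta 4, Gamma 28, Delta 4, Epsilon 12.
At 54 seats: Alpha 4, Beta 4, Gamma 29, Delta 4, Epsilon 13.
Alpha drops from 5 to 4.

Alpha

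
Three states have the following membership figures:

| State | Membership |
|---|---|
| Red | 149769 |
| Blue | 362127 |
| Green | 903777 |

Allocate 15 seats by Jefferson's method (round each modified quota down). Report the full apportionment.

Standard divisor 1415673/15 ≈ 94378.2; standard quotas: Red 1.587, Blue 3.837, Green 9.576.
Rounding down gives 1, 3, 9 = 13 seats, so the divisor must be adjusted.
With modified divisor 86300: modified quotas Red 1.735, Blue 4.196, Green 10.473.
Rounding down: Red 1, Blue 4, Green 10 (total 15).

Red 1; Blue 4; Green 10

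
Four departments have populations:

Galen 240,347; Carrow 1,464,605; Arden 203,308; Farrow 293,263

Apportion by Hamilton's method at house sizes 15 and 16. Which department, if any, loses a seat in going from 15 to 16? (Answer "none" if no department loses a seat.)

none

At 15 seats: Galen 2, Carrow 10, Arden 1, Farrow 2.
At 16 seats: Galen 2, Carrow 11, Arden 1, Farrow 2.
No department's allocation decreased.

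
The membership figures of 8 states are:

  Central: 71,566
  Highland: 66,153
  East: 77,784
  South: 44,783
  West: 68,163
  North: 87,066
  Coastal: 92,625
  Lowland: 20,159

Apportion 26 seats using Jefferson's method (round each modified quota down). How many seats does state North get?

4

Standard divisor 528299/26 ≈ 20319.192; standard quotas: Central 3.522, Highland 3.256, East 3.828, South 2.204, West 3.355, North 4.285, Coastal 4.558, Lowland 0.992.
Rounding down gives 3, 3, 3, 2, 3, 4, 4, 0 = 22 seats, so the divisor must be adjusted.
With modified divisor 17700: modified quotas Central 4.043, Highland 3.737, East 4.395, South 2.530, West 3.851, North 4.919, Coastal 5.233, Lowland 1.139.
Rounding down: Central 4, Highland 3, East 4, South 2, West 3, North 4, Coastal 5, Lowland 1 (total 26).
North receives 4.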